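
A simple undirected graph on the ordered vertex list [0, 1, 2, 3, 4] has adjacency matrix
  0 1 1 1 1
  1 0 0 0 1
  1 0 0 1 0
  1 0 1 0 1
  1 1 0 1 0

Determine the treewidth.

A width-2 tree decomposition is:
Bags: B1 = {0, 1, 4}  B2 = {0, 3, 4}  B3 = {0, 2, 3}
Tree: B1–B2, B2–B3
The largest bag has 3 vertices, giving width 2; this decomposition certifies tw(G) ≤ 2. On the other hand G contains the 3-clique {0, 1, 4}. A clique must lie in a single bag of any decomposition, so no decomposition can have width below 2. Therefore the treewidth is 2.

2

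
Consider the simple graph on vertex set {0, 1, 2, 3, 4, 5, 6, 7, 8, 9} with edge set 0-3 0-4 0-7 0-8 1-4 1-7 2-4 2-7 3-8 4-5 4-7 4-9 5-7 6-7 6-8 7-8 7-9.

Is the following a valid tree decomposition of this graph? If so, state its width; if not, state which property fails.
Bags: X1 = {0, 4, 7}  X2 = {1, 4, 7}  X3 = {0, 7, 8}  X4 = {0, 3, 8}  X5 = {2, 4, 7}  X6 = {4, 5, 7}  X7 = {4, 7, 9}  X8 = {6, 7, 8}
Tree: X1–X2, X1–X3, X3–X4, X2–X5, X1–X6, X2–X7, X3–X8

Yes; width 2.

Every vertex of G appears in some bag (union = {0, 1, 2, 3, 4, 5, 6, 7, 8, 9}); every edge is covered by a bag; and for each vertex v the set of bags containing v is connected in the bag tree. The decomposition is therefore valid. The largest bag has 3 vertices, so the width is 2.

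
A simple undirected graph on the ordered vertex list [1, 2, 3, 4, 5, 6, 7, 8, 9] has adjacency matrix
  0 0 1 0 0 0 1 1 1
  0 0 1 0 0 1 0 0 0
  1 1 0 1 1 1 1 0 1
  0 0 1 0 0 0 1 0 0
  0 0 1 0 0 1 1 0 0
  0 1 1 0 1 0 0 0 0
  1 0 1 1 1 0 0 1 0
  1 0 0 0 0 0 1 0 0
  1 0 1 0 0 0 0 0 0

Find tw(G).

A width-2 tree decomposition is:
Bags: B1 = {3, 5, 6}  B2 = {3, 5, 7}  B3 = {3, 4, 7}  B4 = {1, 3, 7}  B5 = {2, 3, 6}  B6 = {1, 7, 8}  B7 = {1, 3, 9}
Tree: B1–B2, B2–B3, B3–B4, B1–B5, B4–B6, B4–B7
Every bag has size at most 3, so the width is 3 − 1 = 2 and tw(G) ≤ 2. On the other hand G contains the 3-clique {1, 7, 8}. A clique must lie in a single bag of any decomposition, so no decomposition can have width below 2. Hence tw(G) = 2 exactly.

2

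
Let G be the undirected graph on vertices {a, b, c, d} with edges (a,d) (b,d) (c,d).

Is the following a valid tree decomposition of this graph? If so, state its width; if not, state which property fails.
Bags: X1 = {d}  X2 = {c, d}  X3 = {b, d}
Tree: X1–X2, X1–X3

No — vertex a appears in no bag.

A tree decomposition must satisfy three properties: every vertex lies in some bag; for every edge, both endpoints lie together in some bag; and for every vertex, the bags containing it form a connected subtree. Here vertex a appears in no bag, so the decomposition is invalid.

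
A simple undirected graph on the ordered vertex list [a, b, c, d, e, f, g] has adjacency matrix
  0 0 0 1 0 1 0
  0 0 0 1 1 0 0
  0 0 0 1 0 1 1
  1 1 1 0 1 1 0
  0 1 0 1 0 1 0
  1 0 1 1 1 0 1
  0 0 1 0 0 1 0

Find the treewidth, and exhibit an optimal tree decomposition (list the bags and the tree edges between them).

The largest bag has 3 vertices, giving width 2; this decomposition certifies tw(G) ≤ 2. Conversely, {d, e, f} is a clique of size 3, and the vertices of any clique must share a bag in every tree decomposition; so some bag has ≥ 3 vertices and tw(G) ≥ 2. The upper and lower bounds meet at 2, so that is the treewidth.

Treewidth 2.
One such decomposition:
Bags: B1 = {c, d, f}  B2 = {a, d, f}  B3 = {d, e, f}  B4 = {c, f, g}  B5 = {b, d, e}
Tree: B1–B2, B2–B3, B1–B4, B3–B5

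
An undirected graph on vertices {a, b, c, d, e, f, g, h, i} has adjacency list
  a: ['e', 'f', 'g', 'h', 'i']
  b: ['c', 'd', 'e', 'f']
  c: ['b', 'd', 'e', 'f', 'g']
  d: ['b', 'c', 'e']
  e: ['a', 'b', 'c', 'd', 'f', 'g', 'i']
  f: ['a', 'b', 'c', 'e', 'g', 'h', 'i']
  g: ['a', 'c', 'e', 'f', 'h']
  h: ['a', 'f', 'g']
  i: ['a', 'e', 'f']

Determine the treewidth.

3

A width-3 tree decomposition is:
Bags: B1 = {a, e, f, g}  B2 = {a, f, g, h}  B3 = {c, e, f, g}  B4 = {a, e, f, i}  B5 = {b, c, e, f}  B6 = {b, c, d, e}
Tree: B1–B2, B1–B3, B1–B4, B3–B5, B5–B6
Every bag has size at most 4, so the width is 4 − 1 = 3 and tw(G) ≤ 3. Conversely, {b, c, d, e} is a clique of size 4, and the vertices of any clique must share a bag in every tree decomposition; so some bag has ≥ 4 vertices and tw(G) ≥ 3. Combining the bounds, tw(G) = 3.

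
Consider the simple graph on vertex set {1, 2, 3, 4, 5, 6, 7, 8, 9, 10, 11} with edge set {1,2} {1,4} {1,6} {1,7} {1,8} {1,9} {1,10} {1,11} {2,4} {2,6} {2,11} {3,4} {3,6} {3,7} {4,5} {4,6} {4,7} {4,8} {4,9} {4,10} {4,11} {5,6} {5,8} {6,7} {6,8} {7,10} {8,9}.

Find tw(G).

3

A width-3 tree decomposition is:
Bags: B1 = {1, 2, 4, 6}  B2 = {1, 4, 6, 8}  B3 = {1, 4, 8, 9}  B4 = {1, 4, 6, 7}  B5 = {1, 4, 7, 10}  B6 = {1, 2, 4, 11}  B7 = {4, 5, 6, 8}  B8 = {3, 4, 6, 7}
Tree: B1–B2, B2–B3, B1–B4, B4–B5, B1–B6, B2–B7, B4–B8
Every bag has size at most 4, so the width is 4 − 1 = 3 and tw(G) ≤ 3. On the other hand G contains the 4-clique {1, 4, 8, 9}. A clique must lie in a single bag of any decomposition, so no decomposition can have width below 3. The upper and lower bounds meet at 3, so that is the treewidth.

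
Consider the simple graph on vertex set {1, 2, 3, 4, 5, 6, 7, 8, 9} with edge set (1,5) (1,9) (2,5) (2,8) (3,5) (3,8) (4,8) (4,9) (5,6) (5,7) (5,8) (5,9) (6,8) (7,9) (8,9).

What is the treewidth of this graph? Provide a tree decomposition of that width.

The largest bag has 3 vertices, giving width 2; this decomposition certifies tw(G) ≤ 2. For the lower bound, the 3 vertices {4, 8, 9} are pairwise adjacent, and any tree decomposition puts a clique entirely inside one bag — forcing width ≥ 2. The upper and lower bounds meet at 2, so that is the treewidth.

Treewidth 2.
Bags: B1 = {5, 6, 8}  B2 = {2, 5, 8}  B3 = {5, 8, 9}  B4 = {3, 5, 8}  B5 = {4, 8, 9}  B6 = {1, 5, 9}  B7 = {5, 7, 9}
Tree: B1–B2, B2–B3, B3–B4, B3–B5, B3–B6, B3–B7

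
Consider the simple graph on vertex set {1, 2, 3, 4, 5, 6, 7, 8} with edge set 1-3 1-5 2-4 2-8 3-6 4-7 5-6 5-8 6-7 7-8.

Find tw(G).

2

A width-2 tree decomposition is:
Bags: B1 = {2, 4, 7}  B2 = {2, 7, 8}  B3 = {6, 7, 8}  B4 = {5, 6, 8}  B5 = {3, 5, 6}  B6 = {1, 3, 5}
Tree: B1–B2, B2–B3, B3–B4, B4–B5, B5–B6
Each bag holds 3 vertices, so the decomposition has width 2, which upper-bounds the treewidth. The edges 4–2–8–7–4 form a cycle, so G is not a tree and its treewidth is at least 2. The upper and lower bounds meet at 2, so that is the treewidth.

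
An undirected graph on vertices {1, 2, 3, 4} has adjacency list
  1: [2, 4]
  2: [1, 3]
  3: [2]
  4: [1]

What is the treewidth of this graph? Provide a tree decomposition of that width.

Treewidth 1.
One optimal decomposition is:
Bags: B1 = {2, 3}  B2 = {1, 2}  B3 = {1, 4}
Tree: B1–B2, B2–B3

Each bag holds 2 vertices, so the decomposition has width 1, which upper-bounds the treewidth. Since G has at least one edge (e.g. 3–2), it is not an edgeless graph, so tw(G) ≥ 1. Therefore the treewidth is 1.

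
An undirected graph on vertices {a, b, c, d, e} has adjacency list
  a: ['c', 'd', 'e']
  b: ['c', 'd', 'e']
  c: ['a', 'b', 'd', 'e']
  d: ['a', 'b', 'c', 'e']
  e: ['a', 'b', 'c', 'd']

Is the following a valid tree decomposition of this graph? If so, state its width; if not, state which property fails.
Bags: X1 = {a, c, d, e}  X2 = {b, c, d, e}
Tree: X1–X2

Checking the three conditions: (i) the bags cover all of {a, b, c, d, e}; (ii) for each edge, some bag contains both endpoints; (iii) the bags containing any fixed vertex form a subtree. All hold, so the decomposition is valid with width 4 − 1 = 3.

Yes; width 3.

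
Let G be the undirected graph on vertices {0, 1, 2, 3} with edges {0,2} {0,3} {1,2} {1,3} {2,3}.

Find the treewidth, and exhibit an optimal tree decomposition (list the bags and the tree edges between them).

Every bag has size at most 3, so the width is 3 − 1 = 2 and tw(G) ≤ 2. For the lower bound, the 3 vertices {0, 2, 3} are pairwise adjacent, and any tree decomposition puts a clique entirely inside one bag — forcing width ≥ 2. Combining the bounds, tw(G) = 2.

Treewidth 2.
One optimal decomposition is:
Bags: B1 = {1, 2, 3}  B2 = {0, 2, 3}
Tree: B1–B2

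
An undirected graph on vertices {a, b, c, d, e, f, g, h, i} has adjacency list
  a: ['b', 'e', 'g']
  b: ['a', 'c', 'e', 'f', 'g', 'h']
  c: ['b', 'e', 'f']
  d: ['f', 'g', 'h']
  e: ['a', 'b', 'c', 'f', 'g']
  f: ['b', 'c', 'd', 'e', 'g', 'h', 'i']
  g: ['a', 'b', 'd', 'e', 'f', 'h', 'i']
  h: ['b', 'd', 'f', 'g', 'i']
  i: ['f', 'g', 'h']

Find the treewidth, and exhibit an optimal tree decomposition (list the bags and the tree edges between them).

Every bag has size at most 4, so the width is 4 − 1 = 3 and tw(G) ≤ 3. Conversely, {a, b, e, g} is a clique of size 4, and the vertices of any clique must share a bag in every tree decomposition; so some bag has ≥ 4 vertices and tw(G) ≥ 3. Combining the bounds, tw(G) = 3.

Treewidth 3.
Bags: B1 = {b, f, g, h}  B2 = {d, f, g, h}  B3 = {f, g, h, i}  B4 = {b, e, f, g}  B5 = {a, b, e, g}  B6 = {b, c, e, f}
Tree: B1–B2, B1–B3, B1–B4, B4–B5, B4–B6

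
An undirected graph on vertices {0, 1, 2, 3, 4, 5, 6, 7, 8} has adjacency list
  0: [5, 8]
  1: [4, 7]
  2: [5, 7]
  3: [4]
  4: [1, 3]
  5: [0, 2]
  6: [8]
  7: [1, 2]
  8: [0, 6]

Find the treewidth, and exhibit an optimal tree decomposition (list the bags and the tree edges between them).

Each bag holds 2 vertices, so the decomposition has width 1, which upper-bounds the treewidth. Since G has at least one edge (e.g. 6–8), it is not an edgeless graph, so tw(G) ≥ 1. Therefore the treewidth is 1.

Treewidth 1.
Bags: B1 = {6, 8}  B2 = {0, 8}  B3 = {0, 5}  B4 = {2, 5}  B5 = {2, 7}  B6 = {1, 7}  B7 = {1, 4}  B8 = {3, 4}
Tree: B1–B2, B2–B3, B3–B4, B4–B5, B5–B6, B6–B7, B7–B8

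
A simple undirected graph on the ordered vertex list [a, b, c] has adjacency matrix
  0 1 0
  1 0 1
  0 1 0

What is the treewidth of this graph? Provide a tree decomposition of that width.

Treewidth 1.
One such decomposition:
Bags: B1 = {a, b}  B2 = {b, c}
Tree: B1–B2

Every bag has size at most 2, so the width is 2 − 1 = 1 and tw(G) ≤ 1. G has an edge, so its treewidth is at least 1. Therefore the treewidth is 1.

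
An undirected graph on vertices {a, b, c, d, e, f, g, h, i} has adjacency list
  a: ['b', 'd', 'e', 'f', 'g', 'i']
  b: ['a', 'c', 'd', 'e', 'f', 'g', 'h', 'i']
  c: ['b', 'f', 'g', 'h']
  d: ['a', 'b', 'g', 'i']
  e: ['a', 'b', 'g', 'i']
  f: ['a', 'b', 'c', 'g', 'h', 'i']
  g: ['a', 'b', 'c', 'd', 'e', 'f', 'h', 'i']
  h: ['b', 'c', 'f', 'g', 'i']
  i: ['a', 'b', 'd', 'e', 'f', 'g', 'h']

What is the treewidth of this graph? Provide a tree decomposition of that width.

Treewidth 4.
One such decomposition:
Bags: B1 = {b, f, g, h, i}  B2 = {a, b, f, g, i}  B3 = {a, b, d, g, i}  B4 = {b, c, f, g, h}  B5 = {a, b, e, g, i}
Tree: B1–B2, B2–B3, B1–B4, B2–B5

Each bag holds 5 vertices, so the decomposition has width 4, which upper-bounds the treewidth. For the lower bound, the 5 vertices {b, c, f, g, h} are pairwise adjacent, and any tree decomposition puts a clique entirely inside one bag — forcing width ≥ 4. Combining the bounds, tw(G) = 4.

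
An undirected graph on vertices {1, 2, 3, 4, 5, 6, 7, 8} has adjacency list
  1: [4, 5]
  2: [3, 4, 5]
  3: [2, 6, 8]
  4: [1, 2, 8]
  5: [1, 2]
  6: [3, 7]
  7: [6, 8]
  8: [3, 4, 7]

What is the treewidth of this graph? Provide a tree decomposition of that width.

Every bag has size at most 3, so the width is 3 − 1 = 2 and tw(G) ≤ 2. The edges 6–7–8–3–6 form a cycle, so G is not a tree and its treewidth is at least 2. Therefore the treewidth is 2.

Treewidth 2.
One optimal decomposition is:
Bags: B1 = {3, 6, 7}  B2 = {3, 7, 8}  B3 = {2, 3, 8}  B4 = {2, 4, 8}  B5 = {2, 4, 5}  B6 = {1, 4, 5}
Tree: B1–B2, B2–B3, B3–B4, B4–B5, B5–B6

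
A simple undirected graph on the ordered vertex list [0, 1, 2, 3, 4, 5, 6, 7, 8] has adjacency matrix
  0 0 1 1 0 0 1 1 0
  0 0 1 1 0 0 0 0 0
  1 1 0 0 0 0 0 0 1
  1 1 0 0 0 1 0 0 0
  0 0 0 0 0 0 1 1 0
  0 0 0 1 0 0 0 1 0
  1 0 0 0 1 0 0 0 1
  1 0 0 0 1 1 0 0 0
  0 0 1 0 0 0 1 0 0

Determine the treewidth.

A width-3 tree decomposition is:
Bags: B1 = {1, 3, 5, 7}  B2 = {0, 1, 3, 7}  B3 = {0, 1, 2, 7}  B4 = {0, 2, 4, 7}  B5 = {0, 2, 4, 6}  B6 = {2, 4, 6, 8}
Tree: B1–B2, B2–B3, B3–B4, B4–B5, B5–B6
Each bag holds 4 vertices, so the decomposition has width 3, which upper-bounds the treewidth. For the lower bound: the 4 vertex sets {1,3,5}, {7}, {0}, {2,4,6,8} are disjoint, each induces a connected subgraph, and every pair is joined by at least one edge of G. Contracting each set to a single vertex therefore yields K_{4} as a minor, and since treewidth is minor-monotone, tw(G) ≥ tw(K_{4}) = 3. The upper and lower bounds meet at 3, so that is the treewidth.

3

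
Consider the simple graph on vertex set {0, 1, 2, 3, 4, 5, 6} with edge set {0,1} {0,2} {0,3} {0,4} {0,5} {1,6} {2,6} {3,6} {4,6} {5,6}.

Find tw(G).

A width-2 tree decomposition is:
Bags: B1 = {0, 1, 6}  B2 = {0, 4, 6}  B3 = {0, 3, 6}  B4 = {0, 2, 6}  B5 = {0, 5, 6}
Tree: B1–B2, B2–B3, B3–B4, B4–B5
The largest bag has 3 vertices, giving width 2; this decomposition certifies tw(G) ≤ 2. The edges 6–1–0–4–6 form a cycle, so G is not a tree and its treewidth is at least 2. Therefore the treewidth is 2.

2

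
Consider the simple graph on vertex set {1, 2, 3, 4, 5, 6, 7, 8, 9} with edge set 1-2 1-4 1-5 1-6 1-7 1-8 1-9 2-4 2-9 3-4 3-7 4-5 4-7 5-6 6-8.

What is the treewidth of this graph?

2

A width-2 tree decomposition is:
Bags: B1 = {1, 4, 7}  B2 = {3, 4, 7}  B3 = {1, 4, 5}  B4 = {1, 5, 6}  B5 = {1, 6, 8}  B6 = {1, 2, 4}  B7 = {1, 2, 9}
Tree: B1–B2, B1–B3, B3–B4, B4–B5, B1–B6, B6–B7
Each bag holds 3 vertices, so the decomposition has width 2, which upper-bounds the treewidth. Conversely, {1, 6, 8} is a clique of size 3, and the vertices of any clique must share a bag in every tree decomposition; so some bag has ≥ 3 vertices and tw(G) ≥ 2. Hence tw(G) = 2 exactly.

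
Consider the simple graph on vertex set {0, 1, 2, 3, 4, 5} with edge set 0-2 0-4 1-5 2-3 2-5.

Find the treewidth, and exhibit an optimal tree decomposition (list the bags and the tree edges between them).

Every bag has size at most 2, so the width is 2 − 1 = 1 and tw(G) ≤ 1. Since G has at least one edge (e.g. 1–5), it is not an edgeless graph, so tw(G) ≥ 1. Therefore the treewidth is 1.

Treewidth 1.
Bags: B1 = {1, 5}  B2 = {2, 5}  B3 = {0, 2}  B4 = {2, 3}  B5 = {0, 4}
Tree: B1–B2, B2–B3, B3–B4, B3–B5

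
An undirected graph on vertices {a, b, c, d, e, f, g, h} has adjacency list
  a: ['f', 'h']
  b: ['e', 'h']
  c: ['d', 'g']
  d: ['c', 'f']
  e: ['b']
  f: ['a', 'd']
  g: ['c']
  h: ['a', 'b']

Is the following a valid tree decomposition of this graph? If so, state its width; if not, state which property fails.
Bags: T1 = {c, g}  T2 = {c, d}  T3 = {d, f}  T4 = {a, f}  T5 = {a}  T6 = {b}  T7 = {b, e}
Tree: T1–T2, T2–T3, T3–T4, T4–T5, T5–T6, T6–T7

A tree decomposition must satisfy three properties: every vertex lies in some bag; for every edge, both endpoints lie together in some bag; and for every vertex, the bags containing it form a connected subtree. Here vertex h appears in no bag, so the decomposition is invalid.

No — vertex h appears in no bag.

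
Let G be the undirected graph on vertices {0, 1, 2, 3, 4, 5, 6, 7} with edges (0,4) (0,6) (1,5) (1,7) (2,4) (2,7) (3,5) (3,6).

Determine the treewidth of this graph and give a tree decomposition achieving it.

Treewidth 2.
Bags: B1 = {0, 4, 6}  B2 = {3, 4, 6}  B3 = {3, 4, 5}  B4 = {1, 4, 5}  B5 = {1, 4, 7}  B6 = {2, 4, 7}
Tree: B1–B2, B2–B3, B3–B4, B4–B5, B5–B6

Every bag has size at most 3, so the width is 3 − 1 = 2 and tw(G) ≤ 2. The edges 4–0–6–3–5–1–7–2–4 form a cycle, so G is not a tree and its treewidth is at least 2. The upper and lower bounds meet at 2, so that is the treewidth.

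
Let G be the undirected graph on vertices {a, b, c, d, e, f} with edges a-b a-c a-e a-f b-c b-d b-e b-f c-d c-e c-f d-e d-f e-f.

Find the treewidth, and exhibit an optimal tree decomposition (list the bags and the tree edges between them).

The largest bag has 5 vertices, giving width 4; this decomposition certifies tw(G) ≤ 4. Conversely, {b, c, d, e, f} is a clique of size 5, and the vertices of any clique must share a bag in every tree decomposition; so some bag has ≥ 5 vertices and tw(G) ≥ 4. The upper and lower bounds meet at 4, so that is the treewidth.

Treewidth 4.
One optimal decomposition is:
Bags: B1 = {a, b, c, e, f}  B2 = {b, c, d, e, f}
Tree: B1–B2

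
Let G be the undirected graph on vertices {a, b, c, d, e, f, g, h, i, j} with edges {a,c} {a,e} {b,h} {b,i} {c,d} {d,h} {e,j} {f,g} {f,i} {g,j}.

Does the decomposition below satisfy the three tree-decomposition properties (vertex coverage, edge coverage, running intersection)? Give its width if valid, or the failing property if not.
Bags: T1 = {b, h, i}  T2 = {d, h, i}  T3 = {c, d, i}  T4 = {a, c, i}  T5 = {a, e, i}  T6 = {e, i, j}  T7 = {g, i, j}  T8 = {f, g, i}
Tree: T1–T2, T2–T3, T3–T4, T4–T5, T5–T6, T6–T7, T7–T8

Yes; width 2.

Vertex coverage: the bags together contain {a, b, c, d, e, f, g, h, i, j}, the full vertex set. Edge coverage: each edge of G has both endpoints in at least one bag. Running intersection: for every vertex, the bags containing it form a connected subtree. All three properties hold, so this is a valid tree decomposition of width max|bag| − 1 = 2, and hence tw(G) ≤ 2.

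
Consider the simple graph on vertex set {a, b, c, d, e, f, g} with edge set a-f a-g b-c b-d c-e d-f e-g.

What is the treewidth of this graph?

A width-2 tree decomposition is:
Bags: B1 = {b, d, f}  B2 = {b, c, f}  B3 = {c, e, f}  B4 = {e, f, g}  B5 = {a, f, g}
Tree: B1–B2, B2–B3, B3–B4, B4–B5
Every bag has size at most 3, so the width is 3 − 1 = 2 and tw(G) ≤ 2. The edges f–d–b–c–e–g–a–f form a cycle, so G is not a tree and its treewidth is at least 2. Hence tw(G) = 2 exactly.

2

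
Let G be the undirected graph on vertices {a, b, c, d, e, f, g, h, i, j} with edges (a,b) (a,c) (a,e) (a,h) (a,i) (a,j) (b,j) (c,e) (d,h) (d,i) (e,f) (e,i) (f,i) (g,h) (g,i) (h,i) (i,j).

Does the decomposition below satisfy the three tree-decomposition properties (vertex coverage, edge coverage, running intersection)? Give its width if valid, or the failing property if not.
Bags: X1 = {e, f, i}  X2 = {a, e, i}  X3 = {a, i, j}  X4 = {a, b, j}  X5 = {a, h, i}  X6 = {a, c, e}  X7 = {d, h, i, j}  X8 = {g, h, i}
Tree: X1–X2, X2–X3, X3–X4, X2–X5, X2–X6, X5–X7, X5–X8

No — bags containing vertex j are not connected in the tree.

A tree decomposition must satisfy three properties: every vertex lies in some bag; for every edge, both endpoints lie together in some bag; and for every vertex, the bags containing it form a connected subtree. Here bags containing vertex j are not connected in the tree, so the decomposition is invalid.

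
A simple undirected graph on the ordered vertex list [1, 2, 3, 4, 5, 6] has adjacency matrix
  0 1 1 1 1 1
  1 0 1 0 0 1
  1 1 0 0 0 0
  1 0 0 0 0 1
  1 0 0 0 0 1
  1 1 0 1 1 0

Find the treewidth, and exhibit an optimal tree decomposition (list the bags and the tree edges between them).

The largest bag has 3 vertices, giving width 2; this decomposition certifies tw(G) ≤ 2. Conversely, {1, 2, 3} is a clique of size 3, and the vertices of any clique must share a bag in every tree decomposition; so some bag has ≥ 3 vertices and tw(G) ≥ 2. Therefore the treewidth is 2.

Treewidth 2.
Bags: B1 = {1, 2, 6}  B2 = {1, 4, 6}  B3 = {1, 2, 3}  B4 = {1, 5, 6}
Tree: B1–B2, B1–B3, B2–B4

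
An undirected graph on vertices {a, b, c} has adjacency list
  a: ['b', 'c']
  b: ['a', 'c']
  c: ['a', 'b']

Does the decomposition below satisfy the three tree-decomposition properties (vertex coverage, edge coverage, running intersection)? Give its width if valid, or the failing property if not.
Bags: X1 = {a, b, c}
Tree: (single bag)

Vertex coverage: the bags together contain {a, b, c}, the full vertex set. Edge coverage: each edge of G has both endpoints in at least one bag. Running intersection: for every vertex, the bags containing it form a connected subtree. All three properties hold, so this is a valid tree decomposition of width max|bag| − 1 = 2, and hence tw(G) ≤ 2.

Yes; width 2.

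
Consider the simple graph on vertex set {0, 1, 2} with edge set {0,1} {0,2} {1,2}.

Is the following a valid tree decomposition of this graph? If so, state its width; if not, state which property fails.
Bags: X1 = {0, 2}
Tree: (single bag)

A tree decomposition must satisfy three properties: every vertex lies in some bag; for every edge, both endpoints lie together in some bag; and for every vertex, the bags containing it form a connected subtree. Here vertex 1 appears in no bag, so the decomposition is invalid.

No — vertex 1 appears in no bag.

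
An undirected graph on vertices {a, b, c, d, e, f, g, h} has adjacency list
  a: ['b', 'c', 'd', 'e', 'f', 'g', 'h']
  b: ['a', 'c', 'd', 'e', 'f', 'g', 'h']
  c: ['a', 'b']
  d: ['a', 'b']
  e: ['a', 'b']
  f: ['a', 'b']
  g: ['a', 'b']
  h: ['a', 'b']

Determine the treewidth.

A width-2 tree decomposition is:
Bags: B1 = {a, b, h}  B2 = {a, b, e}  B3 = {a, b, c}  B4 = {a, b, f}  B5 = {a, b, g}  B6 = {a, b, d}
Tree: B1–B2, B1–B3, B2–B4, B4–B5, B3–B6
Every bag has size at most 3, so the width is 3 − 1 = 2 and tw(G) ≤ 2. For the lower bound, the 3 vertices {a, b, d} are pairwise adjacent, and any tree decomposition puts a clique entirely inside one bag — forcing width ≥ 2. Therefore the treewidth is 2.

2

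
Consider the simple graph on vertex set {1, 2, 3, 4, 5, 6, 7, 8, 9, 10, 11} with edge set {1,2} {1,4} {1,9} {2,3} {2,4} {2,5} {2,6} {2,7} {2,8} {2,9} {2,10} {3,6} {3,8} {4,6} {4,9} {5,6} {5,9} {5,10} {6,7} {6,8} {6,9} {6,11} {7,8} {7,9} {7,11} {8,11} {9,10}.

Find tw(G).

A width-3 tree decomposition is:
Bags: B1 = {2, 6, 7, 9}  B2 = {2, 6, 7, 8}  B3 = {2, 5, 6, 9}  B4 = {6, 7, 8, 11}  B5 = {2, 3, 6, 8}  B6 = {2, 4, 6, 9}  B7 = {2, 5, 9, 10}  B8 = {1, 2, 4, 9}
Tree: B1–B2, B1–B3, B2–B4, B2–B5, B1–B6, B3–B7, B6–B8
Each bag holds 4 vertices, so the decomposition has width 3, which upper-bounds the treewidth. On the other hand G contains the 4-clique {1, 2, 4, 9}. A clique must lie in a single bag of any decomposition, so no decomposition can have width below 3. The upper and lower bounds meet at 3, so that is the treewidth.

3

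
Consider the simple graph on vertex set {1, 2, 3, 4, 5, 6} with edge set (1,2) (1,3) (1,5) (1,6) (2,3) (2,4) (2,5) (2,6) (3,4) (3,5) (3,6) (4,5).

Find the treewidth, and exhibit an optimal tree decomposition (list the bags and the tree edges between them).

Each bag holds 4 vertices, so the decomposition has width 3, which upper-bounds the treewidth. On the other hand G contains the 4-clique {1, 2, 3, 5}. A clique must lie in a single bag of any decomposition, so no decomposition can have width below 3. Hence tw(G) = 3 exactly.

Treewidth 3.
Bags: B1 = {1, 2, 3, 5}  B2 = {1, 2, 3, 6}  B3 = {2, 3, 4, 5}
Tree: B1–B2, B1–B3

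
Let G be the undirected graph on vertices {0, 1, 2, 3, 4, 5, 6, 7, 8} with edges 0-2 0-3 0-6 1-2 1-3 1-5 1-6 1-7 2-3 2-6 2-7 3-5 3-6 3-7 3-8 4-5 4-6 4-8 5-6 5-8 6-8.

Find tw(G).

A width-3 tree decomposition is:
Bags: B1 = {1, 2, 3, 7}  B2 = {1, 2, 3, 6}  B3 = {0, 2, 3, 6}  B4 = {1, 3, 5, 6}  B5 = {3, 5, 6, 8}  B6 = {4, 5, 6, 8}
Tree: B1–B2, B2–B3, B2–B4, B4–B5, B5–B6
Each bag holds 4 vertices, so the decomposition has width 3, which upper-bounds the treewidth. Conversely, {0, 2, 3, 6} is a clique of size 4, and the vertices of any clique must share a bag in every tree decomposition; so some bag has ≥ 4 vertices and tw(G) ≥ 3. Combining the bounds, tw(G) = 3.

3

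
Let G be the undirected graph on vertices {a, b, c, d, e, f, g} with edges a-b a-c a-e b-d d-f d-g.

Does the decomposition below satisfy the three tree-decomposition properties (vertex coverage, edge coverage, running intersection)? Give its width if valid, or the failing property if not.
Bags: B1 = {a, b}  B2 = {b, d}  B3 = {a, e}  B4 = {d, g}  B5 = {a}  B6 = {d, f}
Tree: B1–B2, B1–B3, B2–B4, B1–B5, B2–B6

No — vertex c appears in no bag.

A tree decomposition must satisfy three properties: every vertex lies in some bag; for every edge, both endpoints lie together in some bag; and for every vertex, the bags containing it form a connected subtree. Here vertex c appears in no bag, so the decomposition is invalid.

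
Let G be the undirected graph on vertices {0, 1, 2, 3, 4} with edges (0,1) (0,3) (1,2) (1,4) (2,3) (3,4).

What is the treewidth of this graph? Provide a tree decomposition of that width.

Treewidth 2.
Bags: B1 = {0, 1, 3}  B2 = {1, 3, 4}  B3 = {1, 2, 3}
Tree: B1–B2, B2–B3

The largest bag has 3 vertices, giving width 2; this decomposition certifies tw(G) ≤ 2. Since 0–3–4–1–0 is a cycle in G, G is not acyclic. Forests are exactly the graphs of treewidth ≤ 1, so tw(G) ≥ 2. Hence tw(G) = 2 exactly.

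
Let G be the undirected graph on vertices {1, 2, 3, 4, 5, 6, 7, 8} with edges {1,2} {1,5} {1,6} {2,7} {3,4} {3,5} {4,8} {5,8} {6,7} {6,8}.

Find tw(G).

A width-2 tree decomposition is:
Bags: B1 = {2, 6, 7}  B2 = {1, 2, 6}  B3 = {1, 6, 8}  B4 = {1, 5, 8}  B5 = {4, 5, 8}  B6 = {3, 4, 5}
Tree: B1–B2, B2–B3, B3–B4, B4–B5, B5–B6
The largest bag has 3 vertices, giving width 2; this decomposition certifies tw(G) ≤ 2. Since 7–2–1–6–7 is a cycle in G, G is not acyclic. Forests are exactly the graphs of treewidth ≤ 1, so tw(G) ≥ 2. Hence tw(G) = 2 exactly.

2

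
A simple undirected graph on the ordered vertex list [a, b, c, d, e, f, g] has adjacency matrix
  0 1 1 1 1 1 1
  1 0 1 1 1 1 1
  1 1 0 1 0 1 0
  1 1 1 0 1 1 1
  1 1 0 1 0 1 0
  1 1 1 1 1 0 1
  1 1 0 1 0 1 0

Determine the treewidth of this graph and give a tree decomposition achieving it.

Treewidth 4.
One optimal decomposition is:
Bags: B1 = {a, b, c, d, f}  B2 = {a, b, d, f, g}  B3 = {a, b, d, e, f}
Tree: B1–B2, B1–B3

Every bag has size at most 5, so the width is 5 − 1 = 4 and tw(G) ≤ 4. For the lower bound, the 5 vertices {a, b, d, f, g} are pairwise adjacent, and any tree decomposition puts a clique entirely inside one bag — forcing width ≥ 4. Combining the bounds, tw(G) = 4.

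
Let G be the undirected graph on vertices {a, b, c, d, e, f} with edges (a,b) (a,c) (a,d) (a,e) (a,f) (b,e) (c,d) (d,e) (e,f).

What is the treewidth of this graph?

A width-2 tree decomposition is:
Bags: B1 = {a, d, e}  B2 = {a, c, d}  B3 = {a, e, f}  B4 = {a, b, e}
Tree: B1–B2, B1–B3, B1–B4
Each bag holds 3 vertices, so the decomposition has width 2, which upper-bounds the treewidth. For the lower bound, the 3 vertices {a, d, e} are pairwise adjacent, and any tree decomposition puts a clique entirely inside one bag — forcing width ≥ 2. The upper and lower bounds meet at 2, so that is the treewidth.

2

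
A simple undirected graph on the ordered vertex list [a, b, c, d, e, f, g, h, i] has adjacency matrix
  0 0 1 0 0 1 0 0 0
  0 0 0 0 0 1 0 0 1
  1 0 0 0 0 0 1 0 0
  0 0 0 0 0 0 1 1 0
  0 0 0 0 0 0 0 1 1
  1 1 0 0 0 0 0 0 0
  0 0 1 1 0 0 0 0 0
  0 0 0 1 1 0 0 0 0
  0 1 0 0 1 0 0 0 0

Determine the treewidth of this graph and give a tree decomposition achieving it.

Each bag holds 3 vertices, so the decomposition has width 2, which upper-bounds the treewidth. For the lower bound, G contains the cycle e–h–d–g–c–a–f–b–i–e, so G is not a forest; only forests have treewidth ≤ 1, hence tw(G) ≥ 2. Combining the bounds, tw(G) = 2.

Treewidth 2.
One such decomposition:
Bags: B1 = {d, e, h}  B2 = {d, e, g}  B3 = {c, e, g}  B4 = {a, c, e}  B5 = {a, e, f}  B6 = {b, e, f}  B7 = {b, e, i}
Tree: B1–B2, B2–B3, B3–B4, B4–B5, B5–B6, B6–B7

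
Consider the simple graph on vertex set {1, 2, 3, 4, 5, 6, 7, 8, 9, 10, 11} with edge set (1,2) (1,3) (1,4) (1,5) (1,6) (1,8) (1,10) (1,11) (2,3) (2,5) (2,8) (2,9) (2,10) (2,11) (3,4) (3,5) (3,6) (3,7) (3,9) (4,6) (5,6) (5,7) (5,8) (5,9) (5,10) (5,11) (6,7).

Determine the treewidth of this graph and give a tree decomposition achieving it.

Each bag holds 4 vertices, so the decomposition has width 3, which upper-bounds the treewidth. Conversely, {1, 3, 4, 6} is a clique of size 4, and the vertices of any clique must share a bag in every tree decomposition; so some bag has ≥ 4 vertices and tw(G) ≥ 3. Therefore the treewidth is 3.

Treewidth 3.
One optimal decomposition is:
Bags: B1 = {1, 2, 3, 5}  B2 = {1, 3, 5, 6}  B3 = {2, 3, 5, 9}  B4 = {1, 2, 5, 8}  B5 = {1, 2, 5, 11}  B6 = {1, 2, 5, 10}  B7 = {1, 3, 4, 6}  B8 = {3, 5, 6, 7}
Tree: B1–B2, B1–B3, B1–B4, B1–B5, B1–B6, B2–B7, B2–B8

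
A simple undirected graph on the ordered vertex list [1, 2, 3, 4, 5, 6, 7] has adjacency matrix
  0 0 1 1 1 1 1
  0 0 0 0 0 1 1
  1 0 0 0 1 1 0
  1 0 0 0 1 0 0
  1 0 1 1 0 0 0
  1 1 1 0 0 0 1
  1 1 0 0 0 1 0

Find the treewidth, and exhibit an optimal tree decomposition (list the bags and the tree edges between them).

The largest bag has 3 vertices, giving width 2; this decomposition certifies tw(G) ≤ 2. For the lower bound, the 3 vertices {1, 3, 5} are pairwise adjacent, and any tree decomposition puts a clique entirely inside one bag — forcing width ≥ 2. Therefore the treewidth is 2.

Treewidth 2.
One such decomposition:
Bags: B1 = {1, 3, 6}  B2 = {1, 3, 5}  B3 = {1, 6, 7}  B4 = {1, 4, 5}  B5 = {2, 6, 7}
Tree: B1–B2, B1–B3, B2–B4, B3–B5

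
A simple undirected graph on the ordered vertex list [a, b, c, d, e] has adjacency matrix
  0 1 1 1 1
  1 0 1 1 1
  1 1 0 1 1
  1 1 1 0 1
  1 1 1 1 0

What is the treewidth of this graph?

A width-4 tree decomposition is:
Bags: B1 = {a, b, c, d, e}
Tree: (single bag)
A single bag containing all 5 vertices is trivially a valid decomposition of width 4. Conversely, {a, b, c, d, e} is a clique of size 5, and the vertices of any clique must share a bag in every tree decomposition; so some bag has ≥ 5 vertices and tw(G) ≥ 4. Hence tw(G) = 4 exactly.

4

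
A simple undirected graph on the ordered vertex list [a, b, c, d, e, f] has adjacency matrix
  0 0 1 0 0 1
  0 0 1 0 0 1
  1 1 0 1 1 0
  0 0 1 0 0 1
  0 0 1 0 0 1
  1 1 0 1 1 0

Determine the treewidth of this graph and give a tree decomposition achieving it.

Treewidth 2.
Bags: B1 = {b, c, f}  B2 = {c, e, f}  B3 = {c, d, f}  B4 = {a, c, f}
Tree: B1–B2, B2–B3, B3–B4

Every bag has size at most 3, so the width is 3 − 1 = 2 and tw(G) ≤ 2. Since b–c–e–f–b is a cycle in G, G is not acyclic. Forests are exactly the graphs of treewidth ≤ 1, so tw(G) ≥ 2. Combining the bounds, tw(G) = 2.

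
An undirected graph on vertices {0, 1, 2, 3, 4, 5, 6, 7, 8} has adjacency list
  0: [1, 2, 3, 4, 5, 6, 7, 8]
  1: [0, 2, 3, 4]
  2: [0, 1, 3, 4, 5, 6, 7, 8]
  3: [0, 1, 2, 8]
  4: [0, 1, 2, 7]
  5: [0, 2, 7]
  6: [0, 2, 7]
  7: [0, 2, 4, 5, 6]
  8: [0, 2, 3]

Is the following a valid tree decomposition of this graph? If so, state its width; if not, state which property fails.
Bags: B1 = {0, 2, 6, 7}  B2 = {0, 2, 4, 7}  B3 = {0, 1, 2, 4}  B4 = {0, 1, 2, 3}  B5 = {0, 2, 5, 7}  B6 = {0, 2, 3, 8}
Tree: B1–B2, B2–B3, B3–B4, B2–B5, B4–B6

Vertex coverage: the bags together contain {0, 1, 2, 3, 4, 5, 6, 7, 8}, the full vertex set. Edge coverage: each edge of G has both endpoints in at least one bag. Running intersection: for every vertex, the bags containing it form a connected subtree. All three properties hold, so this is a valid tree decomposition of width max|bag| − 1 = 3, and hence tw(G) ≤ 3.

Yes; width 3.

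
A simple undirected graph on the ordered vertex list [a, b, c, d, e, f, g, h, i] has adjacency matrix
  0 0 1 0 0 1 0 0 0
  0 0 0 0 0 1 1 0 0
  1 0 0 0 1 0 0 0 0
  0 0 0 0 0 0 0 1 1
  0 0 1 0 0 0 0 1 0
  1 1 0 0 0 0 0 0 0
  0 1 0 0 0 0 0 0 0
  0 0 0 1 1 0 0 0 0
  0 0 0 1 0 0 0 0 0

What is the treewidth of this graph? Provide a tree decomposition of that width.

Treewidth 1.
Bags: B1 = {b, g}  B2 = {b, f}  B3 = {a, f}  B4 = {a, c}  B5 = {c, e}  B6 = {e, h}  B7 = {d, h}  B8 = {d, i}
Tree: B1–B2, B2–B3, B3–B4, B4–B5, B5–B6, B6–B7, B7–B8

Every bag has size at most 2, so the width is 2 − 1 = 1 and tw(G) ≤ 1. Since G has at least one edge (e.g. g–b), it is not an edgeless graph, so tw(G) ≥ 1. Hence tw(G) = 1 exactly.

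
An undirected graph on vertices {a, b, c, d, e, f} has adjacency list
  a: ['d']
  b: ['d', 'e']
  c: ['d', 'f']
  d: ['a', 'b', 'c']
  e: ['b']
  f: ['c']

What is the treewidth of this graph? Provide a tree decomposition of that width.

The largest bag has 2 vertices, giving width 1; this decomposition certifies tw(G) ≤ 1. Any graph with an edge has treewidth ≥ 1, and G has the edge d–a. Therefore the treewidth is 1.

Treewidth 1.
Bags: B1 = {a, d}  B2 = {b, d}  B3 = {c, d}  B4 = {c, f}  B5 = {b, e}
Tree: B1–B2, B2–B3, B3–B4, B2–B5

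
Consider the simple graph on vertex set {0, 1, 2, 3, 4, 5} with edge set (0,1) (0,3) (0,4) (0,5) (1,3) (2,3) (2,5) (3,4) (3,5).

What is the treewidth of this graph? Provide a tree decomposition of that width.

Treewidth 2.
One such decomposition:
Bags: B1 = {0, 3, 5}  B2 = {0, 3, 4}  B3 = {2, 3, 5}  B4 = {0, 1, 3}
Tree: B1–B2, B1–B3, B2–B4

The largest bag has 3 vertices, giving width 2; this decomposition certifies tw(G) ≤ 2. On the other hand G contains the 3-clique {0, 1, 3}. A clique must lie in a single bag of any decomposition, so no decomposition can have width below 2. Therefore the treewidth is 2.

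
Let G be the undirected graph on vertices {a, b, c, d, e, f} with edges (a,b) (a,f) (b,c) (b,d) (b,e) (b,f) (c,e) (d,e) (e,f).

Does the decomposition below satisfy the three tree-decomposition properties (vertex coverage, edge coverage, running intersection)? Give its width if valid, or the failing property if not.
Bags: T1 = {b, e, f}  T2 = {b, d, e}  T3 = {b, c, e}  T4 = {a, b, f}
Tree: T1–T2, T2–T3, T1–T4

Every vertex of G appears in some bag (union = {a, b, c, d, e, f}); every edge is covered by a bag; and for each vertex v the set of bags containing v is connected in the bag tree. The decomposition is therefore valid. The largest bag has 3 vertices, so the width is 2.

Yes; width 2.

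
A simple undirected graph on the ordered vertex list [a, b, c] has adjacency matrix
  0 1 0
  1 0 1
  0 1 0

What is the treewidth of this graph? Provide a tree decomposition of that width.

Treewidth 1.
Bags: B1 = {b, c}  B2 = {a, b}
Tree: B1–B2

Each bag holds 2 vertices, so the decomposition has width 1, which upper-bounds the treewidth. Any graph with an edge has treewidth ≥ 1, and G has the edge c–b. The upper and lower bounds meet at 1, so that is the treewidth.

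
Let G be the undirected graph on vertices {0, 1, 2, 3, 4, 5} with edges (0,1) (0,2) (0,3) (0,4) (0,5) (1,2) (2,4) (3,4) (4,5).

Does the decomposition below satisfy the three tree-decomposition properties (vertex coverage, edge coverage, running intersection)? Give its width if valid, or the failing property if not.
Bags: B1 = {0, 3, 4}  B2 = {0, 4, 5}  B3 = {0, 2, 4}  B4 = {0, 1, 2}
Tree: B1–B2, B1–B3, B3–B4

Yes; width 2.

Checking the three conditions: (i) the bags cover all of {0, 1, 2, 3, 4, 5}; (ii) for each edge, some bag contains both endpoints; (iii) the bags containing any fixed vertex form a subtree. All hold, so the decomposition is valid with width 3 − 1 = 2.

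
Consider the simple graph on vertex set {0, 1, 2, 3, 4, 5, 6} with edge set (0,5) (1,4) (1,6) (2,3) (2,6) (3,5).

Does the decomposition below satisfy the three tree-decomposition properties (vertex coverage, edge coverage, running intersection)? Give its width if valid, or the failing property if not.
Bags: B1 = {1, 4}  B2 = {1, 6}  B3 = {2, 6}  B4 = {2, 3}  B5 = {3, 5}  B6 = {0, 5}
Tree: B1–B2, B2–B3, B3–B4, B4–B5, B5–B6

Checking the three conditions: (i) the bags cover all of {0, 1, 2, 3, 4, 5, 6}; (ii) for each edge, some bag contains both endpoints; (iii) the bags containing any fixed vertex form a subtree. All hold, so the decomposition is valid with width 2 − 1 = 1.

Yes; width 1.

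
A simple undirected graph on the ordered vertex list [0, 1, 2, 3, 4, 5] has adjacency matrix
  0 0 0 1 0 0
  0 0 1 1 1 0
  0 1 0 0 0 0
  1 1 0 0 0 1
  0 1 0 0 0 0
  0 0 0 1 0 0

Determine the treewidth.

1

A width-1 tree decomposition is:
Bags: B1 = {1, 2}  B2 = {1, 3}  B3 = {1, 4}  B4 = {3, 5}  B5 = {0, 3}
Tree: B1–B2, B2–B3, B2–B4, B4–B5
Every bag has size at most 2, so the width is 2 − 1 = 1 and tw(G) ≤ 1. G has an edge, so its treewidth is at least 1. Therefore the treewidth is 1.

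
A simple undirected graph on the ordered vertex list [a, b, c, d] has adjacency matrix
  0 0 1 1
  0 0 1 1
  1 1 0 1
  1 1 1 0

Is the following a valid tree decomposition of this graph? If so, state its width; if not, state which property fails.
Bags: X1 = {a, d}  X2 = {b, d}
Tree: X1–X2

A tree decomposition must satisfy three properties: every vertex lies in some bag; for every edge, both endpoints lie together in some bag; and for every vertex, the bags containing it form a connected subtree. Here vertex c appears in no bag, so the decomposition is invalid.

No — vertex c appears in no bag.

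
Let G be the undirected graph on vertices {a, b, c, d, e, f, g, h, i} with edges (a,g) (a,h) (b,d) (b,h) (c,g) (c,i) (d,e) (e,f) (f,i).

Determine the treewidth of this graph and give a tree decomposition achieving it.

Treewidth 2.
One optimal decomposition is:
Bags: B1 = {d, e, f}  B2 = {d, f, i}  B3 = {c, d, i}  B4 = {c, d, g}  B5 = {a, d, g}  B6 = {a, d, h}  B7 = {b, d, h}
Tree: B1–B2, B2–B3, B3–B4, B4–B5, B5–B6, B6–B7

Every bag has size at most 3, so the width is 3 − 1 = 2 and tw(G) ≤ 2. For the lower bound, G contains the cycle d–e–f–i–c–g–a–h–b–d, so G is not a forest; only forests have treewidth ≤ 1, hence tw(G) ≥ 2. The upper and lower bounds meet at 2, so that is the treewidth.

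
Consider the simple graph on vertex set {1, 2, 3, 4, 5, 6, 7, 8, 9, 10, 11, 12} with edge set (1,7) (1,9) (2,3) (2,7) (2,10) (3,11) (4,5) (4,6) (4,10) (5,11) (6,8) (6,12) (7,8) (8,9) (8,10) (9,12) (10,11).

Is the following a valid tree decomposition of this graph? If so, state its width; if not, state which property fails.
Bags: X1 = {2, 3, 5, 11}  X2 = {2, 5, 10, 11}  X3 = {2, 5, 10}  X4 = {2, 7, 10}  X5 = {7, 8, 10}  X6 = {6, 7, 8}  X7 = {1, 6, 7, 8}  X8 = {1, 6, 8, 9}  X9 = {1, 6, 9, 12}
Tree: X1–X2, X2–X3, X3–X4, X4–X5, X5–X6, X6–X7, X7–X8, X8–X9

No — vertex 4 appears in no bag.

A tree decomposition must satisfy three properties: every vertex lies in some bag; for every edge, both endpoints lie together in some bag; and for every vertex, the bags containing it form a connected subtree. Here vertex 4 appears in no bag, so the decomposition is invalid.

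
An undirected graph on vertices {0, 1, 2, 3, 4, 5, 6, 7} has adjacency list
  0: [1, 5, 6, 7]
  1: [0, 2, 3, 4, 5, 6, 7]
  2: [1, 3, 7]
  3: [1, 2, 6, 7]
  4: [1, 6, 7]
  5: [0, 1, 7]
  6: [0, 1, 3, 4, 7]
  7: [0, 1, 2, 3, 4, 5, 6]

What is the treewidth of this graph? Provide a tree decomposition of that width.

The largest bag has 4 vertices, giving width 3; this decomposition certifies tw(G) ≤ 3. Conversely, {1, 2, 3, 7} is a clique of size 4, and the vertices of any clique must share a bag in every tree decomposition; so some bag has ≥ 4 vertices and tw(G) ≥ 3. Hence tw(G) = 3 exactly.

Treewidth 3.
One such decomposition:
Bags: B1 = {1, 2, 3, 7}  B2 = {1, 3, 6, 7}  B3 = {0, 1, 6, 7}  B4 = {0, 1, 5, 7}  B5 = {1, 4, 6, 7}
Tree: B1–B2, B2–B3, B3–B4, B3–B5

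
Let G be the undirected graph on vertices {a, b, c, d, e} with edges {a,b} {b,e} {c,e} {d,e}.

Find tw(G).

A width-1 tree decomposition is:
Bags: B1 = {c, e}  B2 = {d, e}  B3 = {b, e}  B4 = {a, b}
Tree: B1–B2, B2–B3, B3–B4
The largest bag has 2 vertices, giving width 1; this decomposition certifies tw(G) ≤ 1. G has an edge, so its treewidth is at least 1. Combining the bounds, tw(G) = 1.

1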